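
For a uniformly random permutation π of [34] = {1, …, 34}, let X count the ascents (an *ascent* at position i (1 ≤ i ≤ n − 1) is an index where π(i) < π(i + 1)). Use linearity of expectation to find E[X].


Write X = Σ X_I over i = 1, …, 33, with X_I the indicator of one ascent.
There are 33 indicators.
For each fixed i, the pair (π(i), π(i+1)) is a uniformly random ordered pair of distinct values from {1, …, 34}; by symmetry P[π(i) < π(i+1)] = 1/2.
By linearity: E[X] = 33 · (1/2) = (34 − 1) · (1/2) = 33/2 ≈ 16.50000.

E[X] = 33/2 = 16.50000.


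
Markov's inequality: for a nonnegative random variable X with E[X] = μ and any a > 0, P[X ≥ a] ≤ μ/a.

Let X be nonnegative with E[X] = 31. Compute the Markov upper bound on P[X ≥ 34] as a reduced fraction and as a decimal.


μ = E[X] = 31, a = 34.
Markov: P[X ≥ 34] ≤ μ/a = (31)/34 = 31/34.
Numerically: ≈ 0.911765.
(Since a = 34 > μ = 31.000000, the bound 31/34 is < 1 and informative.)

P[X ≥ 34] ≤ 31/34 ≈ 0.911765.


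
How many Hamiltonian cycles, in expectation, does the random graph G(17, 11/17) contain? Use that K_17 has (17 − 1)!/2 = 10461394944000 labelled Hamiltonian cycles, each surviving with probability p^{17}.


K_17 has (17 − 1)!/2 = 10461394944000 labelled Hamiltonian cycles.
For each such Hamiltonian cycle H, let X_H = 1 if all 17 edges of H are present in G. Then P[X_H = 1] = p^{17} = (11/17)^{17} = 505447028499293771/827240261886336764177.
By linearity: E[X] = Σ_H E[X_H] = 10461394944000 · p^{17} = 10461394944000 · 505447028499293771/827240261886336764177 = 5287680988402335763510093824000/827240261886336764177.
Numerically: E[X] ≈ 6.39195e+09.

E[X] = 10461394944000 · (11/17)^{17} = 5287680988402335763510093824000/827240261886336764177 ≈ 6.39195e+09.


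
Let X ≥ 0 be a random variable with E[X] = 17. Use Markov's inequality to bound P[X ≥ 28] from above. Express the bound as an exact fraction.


μ = E[X] = 17, a = 28.
Markov: P[X ≥ 28] ≤ μ/a = (17)/28 = 17/28.
Numerically: ≈ 0.6071.
(Since a = 28 > μ = 17.0000, the bound 17/28 is < 1 and informative.)

P[X ≥ 28] ≤ 17/28 ≈ 0.6071.


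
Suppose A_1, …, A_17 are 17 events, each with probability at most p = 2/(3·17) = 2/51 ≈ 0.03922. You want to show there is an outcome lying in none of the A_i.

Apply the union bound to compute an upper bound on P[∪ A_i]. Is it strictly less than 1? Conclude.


Union bound: P[∪_{i=1}^{17} A_i] ≤ Σ_i P[A_i] ≤ 17·p = 17·(2/51) = 2/3.
Numerically: 2/3 ≈ 0.66667.
Is 2/3 < 1? YES.
Since P[∪ A_i] ≤ 2/3 < 1, the complement has P[∩ A_i^c] ≥ 1 − 2/3 = 1/3 > 0, so some outcome avoids every A_i.

17·p = 2/3 ≈ 0.66667; existence CERTIFIED by the union bound.


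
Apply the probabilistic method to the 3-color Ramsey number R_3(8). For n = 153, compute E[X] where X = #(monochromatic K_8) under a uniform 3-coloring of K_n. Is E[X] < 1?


E[X] = C(153, 8) · 3^{1 − 28} = 6183023199255 · 3^{−27} = 6183023199255/7625597484987.
As a reduced fraction: E[X] = 687002577695/847288609443 ≈ 0.810825.
Is E[X] < 1? YES.
Since E[X] < 1, there exists a 3-coloring of K_{153} with no monochromatic K_8; hence R_3(8) > 153.

E[X] = 687002577695/847288609443 ≈ 0.810825; E[X] < 1, so R_3(8) > 153.


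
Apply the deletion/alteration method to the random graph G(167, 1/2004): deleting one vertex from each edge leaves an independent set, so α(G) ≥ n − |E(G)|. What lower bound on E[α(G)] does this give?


E[|E(G)|] = C(167, 2)·p = 13861 · (1/2004) = 83/12.
E[α(G)] ≥ n − E[|E(G)|] = 167 − 83/12 = 1921/12.
Numerically: ≈ 160.083.
(This is only a lower bound; the true E[α(G)] may be larger.)

E[α(G)] ≥ 1921/12 ≈ 160.083.


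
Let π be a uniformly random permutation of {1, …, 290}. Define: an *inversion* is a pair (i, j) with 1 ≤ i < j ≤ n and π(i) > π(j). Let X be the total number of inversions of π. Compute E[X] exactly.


Write X = Σ X_I over the C(290, 2) = 41905 pairs i < j, with X_I the indicator of one inversion.
There are 41905 indicators.
For each fixed pair i < j, the values π(i) and π(j) are two distinct elements of {1, …, 290} in uniformly random order; by symmetry P[π(i) > π(j)] = 1/2.
By linearity: E[X] = 41905 · (1/2) = C(290, 2) · (1/2) = 41905/2 = 41905/2 ≈ 20952.500000.

E[X] = 41905/2 = 20952.500000.


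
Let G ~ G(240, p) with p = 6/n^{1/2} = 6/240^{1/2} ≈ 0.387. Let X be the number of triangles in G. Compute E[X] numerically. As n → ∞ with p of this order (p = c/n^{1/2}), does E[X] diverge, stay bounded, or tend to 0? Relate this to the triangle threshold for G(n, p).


Number of potential triangles: C(240, 3) = 2275280.
Each occurs with probability p³ ≈ (0.387)³ ≈ 5.80948e-02.
By linearity: E[X] = C(240, 3)·p³ ≈ 2275280 · 5.80948e-02 ≈ 132181.823.
Since α = 1/2 < 1, p = c/n^{1/2} ≫ 1/n is above the triangle threshold p ~ 1/n. Asymptotically E[X] ~ (c³/6)·n^{3(1−α)} = (6³/6)·n^{1.5} → ∞; triangles are abundant w.h.p.

E[X] ≈ 132181.823; in regime p = Θ(1/n^{1/2}) E[X] diverges (above the triangle threshold p ~ 1/n).


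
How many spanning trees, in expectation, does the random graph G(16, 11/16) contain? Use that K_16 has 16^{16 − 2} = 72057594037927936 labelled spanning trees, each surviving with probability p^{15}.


K_16 has 16^{16 − 2} = 72057594037927936 labelled spanning trees.
For each such spanning tree H, let X_H = 1 if all 15 edges of H are present in G. Then P[X_H = 1] = p^{15} = (11/16)^{15} = 4177248169415651/1152921504606846976.
Summing the indicators: E[X] = Σ_H E[X_H] = 72057594037927936 · p^{15} = 72057594037927936 · 4177248169415651/1152921504606846976 = 4177248169415651/16.
Numerically: E[X] ≈ 2.61078e+14.

E[X] = 72057594037927936 · (11/16)^{15} = 4177248169415651/16 ≈ 2.61078e+14.


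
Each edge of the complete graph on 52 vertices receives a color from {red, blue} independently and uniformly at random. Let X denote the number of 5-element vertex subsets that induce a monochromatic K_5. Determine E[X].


Let X = Σ_S X_S over the C(52, 5) = 2598960 subsets S of size 5, where X_S = 1 if the K_5 on S is monochromatic.
For a fixed S, the K_5 on S has C(5, 2) = 10 edges. P[all 10 edges red] = (1/2)^10, and likewise for blue, so P[monochromatic] = 2·(1/2)^10 = 2^{1 − 10} = 1/512.
By linearity: E[X] = C(52, 5) · 2^{1 − 10} = 2598960 · 1/512 = 162435/32.
Numerically: E[X] ≈ 5076.093750.

E[X] = C(52,5)·2^(1−C(5,2)) = 162435/32 ≈ 5076.093750.


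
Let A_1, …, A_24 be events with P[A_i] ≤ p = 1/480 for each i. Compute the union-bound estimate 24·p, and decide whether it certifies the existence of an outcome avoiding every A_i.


Union bound: P[∪_{i=1}^{24} A_i] ≤ Σ_i P[A_i] ≤ 24·p = 24·(1/480) = 1/20.
Numerically: 1/20 ≈ 0.0500.
Is 1/20 < 1? YES.
Since P[∪ A_i] ≤ 1/20 < 1, the complement has P[∩ A_i^c] ≥ 1 − 1/20 = 19/20 > 0, so some outcome avoids every A_i.

24·p = 1/20 ≈ 0.0500; existence CERTIFIED by the union bound.


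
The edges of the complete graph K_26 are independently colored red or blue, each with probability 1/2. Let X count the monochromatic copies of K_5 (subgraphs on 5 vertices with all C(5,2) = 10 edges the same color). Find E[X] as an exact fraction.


Let X = Σ_S X_S over the C(26, 5) = 65780 subsets S of size 5, where X_S = 1 if the K_5 on S is monochromatic.
For a fixed S, the K_5 on S has C(5, 2) = 10 edges. P[all 10 edges red] = (1/2)^10, and likewise for blue, so P[monochromatic] = 2·(1/2)^10 = 2^{1 − 10} = 1/512.
By linearity: E[X] = C(26, 5) · 2^{1 − 10} = 65780 · 1/512 = 16445/128.
Numerically: E[X] ≈ 128.477.

E[X] = C(26,5)·2^(1−C(5,2)) = 16445/128 ≈ 128.477.


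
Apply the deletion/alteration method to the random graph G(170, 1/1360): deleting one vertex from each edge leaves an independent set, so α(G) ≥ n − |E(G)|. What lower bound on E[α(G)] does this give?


E[|E(G)|] = C(170, 2)·p = 14365 · (1/1360) = 169/16.
E[α(G)] ≥ n − E[|E(G)|] = 170 − 169/16 = 2551/16.
Numerically: ≈ 159.437500.
(This is only a lower bound; the true E[α(G)] may be larger.)

E[α(G)] ≥ 2551/16 ≈ 159.437500.


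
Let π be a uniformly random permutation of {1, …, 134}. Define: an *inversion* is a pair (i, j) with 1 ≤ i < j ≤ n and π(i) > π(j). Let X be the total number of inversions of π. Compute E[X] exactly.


Write X = Σ X_I over the C(134, 2) = 8911 pairs i < j, with X_I the indicator of one inversion.
There are 8911 indicators.
For each fixed pair i < j, the values π(i) and π(j) are two distinct elements of {1, …, 134} in uniformly random order; by symmetry P[π(i) > π(j)] = 1/2.
By linearity: E[X] = 8911 · (1/2) = C(134, 2) · (1/2) = 8911/2 = 8911/2 ≈ 4455.500.

E[X] = 8911/2 = 4455.500.


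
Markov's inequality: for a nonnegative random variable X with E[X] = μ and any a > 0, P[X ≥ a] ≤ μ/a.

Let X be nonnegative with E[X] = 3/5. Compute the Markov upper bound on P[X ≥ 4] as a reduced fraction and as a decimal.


μ = E[X] = 3/5, a = 4.
Markov: P[X ≥ 4] ≤ μ/a = (3/5)/4 = 3/20.
Numerically: ≈ 0.150000.
(Since a = 4 > μ = 0.600000, the bound 3/20 is < 1 and informative.)

P[X ≥ 4] ≤ 3/20 ≈ 0.150000.


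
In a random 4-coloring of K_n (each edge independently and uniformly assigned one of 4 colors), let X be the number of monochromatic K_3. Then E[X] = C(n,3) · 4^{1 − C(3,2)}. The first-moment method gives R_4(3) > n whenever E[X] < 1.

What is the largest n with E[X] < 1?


We need C(n, 3) · 4^{1 − 3} < 1, i.e. C(n, 3) < 4^{3 − 1} = 16.
Check values of n near the boundary:
  n = 3: C(3, 3) = 1; 1 < 16? YES
  n = 4: C(4, 3) = 4; 4 < 16? YES
  n = 5: C(5, 3) = 10; 10 < 16? YES
  n = 6: C(6, 3) = 20; 20 < 16? NO
The largest n with C(n, 3) < 16 is n = 5 (where E[X] = 5/8 ≈ 0.625). Hence R_4(3) > 5, i.e. R_4(3) ≥ 6.

Largest n = 5; hence R_4(3) > 5.


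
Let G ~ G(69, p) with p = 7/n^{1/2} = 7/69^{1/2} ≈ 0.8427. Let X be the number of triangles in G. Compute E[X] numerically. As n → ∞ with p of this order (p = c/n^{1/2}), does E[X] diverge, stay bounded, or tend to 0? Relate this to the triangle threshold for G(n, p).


Number of potential triangles: C(69, 3) = 52394.
Each occurs with probability p³ ≈ (0.8427)³ ≈ 5.9843982e-01.
By linearity: E[X] = C(69, 3)·p³ ≈ 52394 · 5.9843982e-01 ≈ 31354.65595.
Since α = 1/2 < 1, p = c/n^{1/2} ≫ 1/n is above the triangle threshold p ~ 1/n. Asymptotically E[X] ~ (c³/6)·n^{3(1−α)} = (7³/6)·n^{1.5} → ∞; triangles are abundant w.h.p.

E[X] ≈ 31354.65595; in regime p = Θ(1/n^{1/2}) E[X] diverges (above the triangle threshold p ~ 1/n).


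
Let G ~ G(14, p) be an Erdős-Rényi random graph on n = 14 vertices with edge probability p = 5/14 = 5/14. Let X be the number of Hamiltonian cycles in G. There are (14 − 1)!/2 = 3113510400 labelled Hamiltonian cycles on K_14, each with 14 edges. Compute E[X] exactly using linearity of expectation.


K_14 has (14 − 1)!/2 = 3113510400 labelled Hamiltonian cycles.
For each such Hamiltonian cycle H, let X_H = 1 if all 14 edges of H are present in G. Then P[X_H = 1] = p^{14} = (5/14)^{14} = 6103515625/11112006825558016.
By linearity: E[X] = Σ_H E[X_H] = 3113510400 · p^{14} = 3113510400 · 6103515625/11112006825558016 = 5302276611328125/3100448333024.
Numerically: E[X] ≈ 1710.16.

E[X] = 3113510400 · (5/14)^{14} = 5302276611328125/3100448333024 ≈ 1710.16.


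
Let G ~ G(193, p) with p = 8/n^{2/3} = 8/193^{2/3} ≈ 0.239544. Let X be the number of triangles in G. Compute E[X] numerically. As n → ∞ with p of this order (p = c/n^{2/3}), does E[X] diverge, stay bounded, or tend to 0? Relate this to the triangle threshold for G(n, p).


Number of potential triangles: C(193, 3) = 1179616.
Each occurs with probability p³ ≈ (0.239544)³ ≈ 1.37453354e-02.
By linearity: E[X] = C(193, 3)·p³ ≈ 1179616 · 1.37453354e-02 ≈ 16214.217617.
Since α = 2/3 < 1, p = c/n^{2/3} ≫ 1/n is above the triangle threshold p ~ 1/n. Asymptotically E[X] ~ (c³/6)·n^{3(1−α)} = (8³/6)·n^{1} → ∞; triangles are abundant w.h.p.

E[X] ≈ 16214.217617; in regime p = Θ(1/n^{2/3}) E[X] diverges (above the triangle threshold p ~ 1/n).


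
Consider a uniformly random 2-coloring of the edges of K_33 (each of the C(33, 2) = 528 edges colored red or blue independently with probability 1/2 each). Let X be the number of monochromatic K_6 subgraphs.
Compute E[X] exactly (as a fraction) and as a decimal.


Let X = Σ_S X_S over the C(33, 6) = 1107568 subsets S of size 6, where X_S = 1 if the K_6 on S is monochromatic.
For a fixed S, the K_6 on S has C(6, 2) = 15 edges. P[all 15 edges red] = (1/2)^15, and likewise for blue, so P[monochromatic] = 2·(1/2)^15 = 2^{1 − 15} = 1/16384.
By linearity: E[X] = C(33, 6) · 2^{1 − 15} = 1107568 · 1/16384 = 69223/1024.
Numerically: E[X] ≈ 67.6006.

E[X] = C(33,6)·2^(1−C(6,2)) = 69223/1024 ≈ 67.6006.


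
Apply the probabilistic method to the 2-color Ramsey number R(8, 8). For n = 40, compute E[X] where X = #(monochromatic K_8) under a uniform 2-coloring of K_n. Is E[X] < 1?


E[X] = C(40, 8) · 2^{1 − 28} = 76904685 · 2^{−27} = 76904685/134217728.
As a reduced fraction: E[X] = 76904685/134217728 ≈ 0.5730.
Is E[X] < 1? YES.
Since E[X] < 1, there exists a 2-coloring of K_{40} with no monochromatic K_8; hence R(8, 8) > 40.

E[X] = 76904685/134217728 ≈ 0.5730; E[X] < 1, so R(8, 8) > 40.


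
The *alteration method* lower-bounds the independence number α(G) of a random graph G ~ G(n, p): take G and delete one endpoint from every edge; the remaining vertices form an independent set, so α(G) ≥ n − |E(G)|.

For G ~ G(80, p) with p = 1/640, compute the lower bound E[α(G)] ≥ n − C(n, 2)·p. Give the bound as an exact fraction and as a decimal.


E[|E(G)|] = C(80, 2)·p = 3160 · (1/640) = 79/16.
E[α(G)] ≥ n − E[|E(G)|] = 80 − 79/16 = 1201/16.
Numerically: ≈ 75.0625.
(This is only a lower bound; the true E[α(G)] may be larger.)

E[α(G)] ≥ 1201/16 ≈ 75.0625.


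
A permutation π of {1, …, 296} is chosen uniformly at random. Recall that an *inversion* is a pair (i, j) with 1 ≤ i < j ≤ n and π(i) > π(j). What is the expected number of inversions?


Write X = Σ X_I over the C(296, 2) = 43660 pairs i < j, with X_I the indicator of one inversion.
There are 43660 indicators.
For each fixed pair i < j, the values π(i) and π(j) are two distinct elements of {1, …, 296} in uniformly random order; by symmetry P[π(i) > π(j)] = 1/2.
By linearity: E[X] = 43660 · (1/2) = C(296, 2) · (1/2) = 43660/2 = 21830 ≈ 21830.0000.

E[X] = 21830 = 21830.0000.


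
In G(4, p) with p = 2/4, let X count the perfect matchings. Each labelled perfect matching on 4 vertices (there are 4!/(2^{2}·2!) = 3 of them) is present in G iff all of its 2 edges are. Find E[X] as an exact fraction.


K_4 has 4!/(2^{2}·2!) = 3 labelled perfect matchings.
For each such perfect matching H, let X_H = 1 if all 2 edges of H are present in G. Then P[X_H = 1] = p^{2} = (1/2)^{2} = 1/4.
By linearity: E[X] = Σ_H E[X_H] = 3 · p^{2} = 3 · 1/4 = 3/4.
Numerically: E[X] ≈ 0.75.

E[X] = 3 · (1/2)^{2} = 3/4 ≈ 0.75.


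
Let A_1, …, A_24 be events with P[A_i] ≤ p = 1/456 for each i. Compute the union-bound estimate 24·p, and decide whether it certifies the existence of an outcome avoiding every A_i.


Union bound: P[∪_{i=1}^{24} A_i] ≤ Σ_i P[A_i] ≤ 24·p = 24·(1/456) = 1/19.
Numerically: 1/19 ≈ 0.0526316.
Is 1/19 < 1? YES.
Since P[∪ A_i] ≤ 1/19 < 1, the complement has P[∩ A_i^c] ≥ 1 − 1/19 = 18/19 > 0, so some outcome avoids every A_i.

24·p = 1/19 ≈ 0.0526316; existence CERTIFIED by the union bound.


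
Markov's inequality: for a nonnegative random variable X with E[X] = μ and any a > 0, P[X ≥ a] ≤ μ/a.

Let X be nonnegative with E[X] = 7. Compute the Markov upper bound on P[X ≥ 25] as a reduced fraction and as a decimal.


μ = E[X] = 7, a = 25.
Markov: P[X ≥ 25] ≤ μ/a = (7)/25 = 7/25.
Numerically: ≈ 0.2800.
(Since a = 25 > μ = 7.0000, the bound 7/25 is < 1 and informative.)

P[X ≥ 25] ≤ 7/25 ≈ 0.2800.


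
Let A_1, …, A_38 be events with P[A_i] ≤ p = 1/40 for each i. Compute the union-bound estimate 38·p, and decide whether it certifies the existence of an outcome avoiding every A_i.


Union bound: P[∪_{i=1}^{38} A_i] ≤ Σ_i P[A_i] ≤ 38·p = 38·(1/40) = 19/20.
Numerically: 19/20 ≈ 0.950.
Is 19/20 < 1? YES.
Since P[∪ A_i] ≤ 19/20 < 1, the complement has P[∩ A_i^c] ≥ 1 − 19/20 = 1/20 > 0, so some outcome avoids every A_i.

38·p = 19/20 ≈ 0.950; existence CERTIFIED by the union bound.


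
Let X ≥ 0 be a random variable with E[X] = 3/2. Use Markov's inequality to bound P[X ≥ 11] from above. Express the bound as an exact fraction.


μ = E[X] = 3/2, a = 11.
Markov: P[X ≥ 11] ≤ μ/a = (3/2)/11 = 3/22.
Numerically: ≈ 0.136.
(Since a = 11 > μ = 1.500, the bound 3/22 is < 1 and informative.)

P[X ≥ 11] ≤ 3/22 ≈ 0.136.


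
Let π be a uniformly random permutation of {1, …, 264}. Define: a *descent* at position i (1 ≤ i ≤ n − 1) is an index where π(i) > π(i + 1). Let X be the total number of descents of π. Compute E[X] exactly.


Write X = Σ X_I over i = 1, …, 263, with X_I the indicator of one descent.
There are 263 indicators.
For each fixed i, the pair (π(i), π(i+1)) is a uniformly random ordered pair of distinct values from {1, …, 264}; by symmetry P[π(i) > π(i+1)] = 1/2.
By linearity: E[X] = 263 · (1/2) = (264 − 1) · (1/2) = 263/2 ≈ 131.500.

E[X] = 263/2 = 131.500.


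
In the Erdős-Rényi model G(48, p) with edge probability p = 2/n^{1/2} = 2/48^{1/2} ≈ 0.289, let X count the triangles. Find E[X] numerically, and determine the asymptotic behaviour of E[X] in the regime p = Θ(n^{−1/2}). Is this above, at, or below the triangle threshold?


Number of potential triangles: C(48, 3) = 17296.
Each occurs with probability p³ ≈ (0.289)³ ≈ 2.40563e-02.
By linearity: E[X] = C(48, 3)·p³ ≈ 17296 · 2.40563e-02 ≈ 416.077.
Since α = 1/2 < 1, p = c/n^{1/2} ≫ 1/n is above the triangle threshold p ~ 1/n. Asymptotically E[X] ~ (c³/6)·n^{3(1−α)} = (2³/6)·n^{1.5} → ∞; triangles are abundant w.h.p.

E[X] ≈ 416.077; in regime p = Θ(1/n^{1/2}) E[X] diverges (above the triangle threshold p ~ 1/n).


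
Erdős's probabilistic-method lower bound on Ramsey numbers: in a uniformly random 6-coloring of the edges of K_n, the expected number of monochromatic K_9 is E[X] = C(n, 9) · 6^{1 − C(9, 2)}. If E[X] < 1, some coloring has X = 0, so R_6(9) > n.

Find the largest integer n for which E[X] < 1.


We need C(n, 9) · 6^{1 − 36} < 1, i.e. C(n, 9) < 6^{36 − 1} = 1719070799748422591028658176.
Check values of n near the boundary:
  n = 4405: C(4405, 9) = 1706862792900636302463627150; 1706862792900636302463627150 < 1719070799748422591028658176? YES
  n = 4406: C(4406, 9) = 1710356485221788389505285700; 1710356485221788389505285700 < 1719070799748422591028658176? YES
  n = 4407: C(4407, 9) = 1713856532599459170657070050; 1713856532599459170657070050 < 1719070799748422591028658176? YES
  n = 4408: C(4408, 9) = 1717362945146264156457459600; 1717362945146264156457459600 < 1719070799748422591028658176? YES
  n = 4409: C(4409, 9) = 1720875732988608787686577131; 1720875732988608787686577131 < 1719070799748422591028658176? NO
The largest n with C(n, 9) < 1719070799748422591028658176 is n = 4408 (where E[X] = 35778394690547169926197075/35813974994758803979763712 ≈ 0.99901). Hence R_6(9) > 4408, i.e. R_6(9) ≥ 4409.

Largest n = 4408; hence R_6(9) > 4408.


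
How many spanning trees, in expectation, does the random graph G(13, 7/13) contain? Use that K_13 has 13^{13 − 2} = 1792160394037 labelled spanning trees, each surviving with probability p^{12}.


K_13 has 13^{13 − 2} = 1792160394037 labelled spanning trees.
For each such spanning tree H, let X_H = 1 if all 12 edges of H are present in G. Then P[X_H = 1] = p^{12} = (7/13)^{12} = 13841287201/23298085122481.
By linearity of expectation: E[X] = Σ_H E[X_H] = 1792160394037 · p^{12} = 1792160394037 · 13841287201/23298085122481 = 13841287201/13.
Numerically: E[X] ≈ 1.06e+09.

E[X] = 1792160394037 · (7/13)^{12} = 13841287201/13 ≈ 1.06e+09.


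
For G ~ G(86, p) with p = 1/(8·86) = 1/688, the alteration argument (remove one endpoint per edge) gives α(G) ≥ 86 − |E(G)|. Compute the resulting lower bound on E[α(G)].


E[|E(G)|] = C(86, 2)·p = 3655 · (1/688) = 85/16.
E[α(G)] ≥ n − E[|E(G)|] = 86 − 85/16 = 1291/16.
Numerically: ≈ 80.68750.
(This is only a lower bound; the true E[α(G)] may be larger.)

E[α(G)] ≥ 1291/16 ≈ 80.68750.


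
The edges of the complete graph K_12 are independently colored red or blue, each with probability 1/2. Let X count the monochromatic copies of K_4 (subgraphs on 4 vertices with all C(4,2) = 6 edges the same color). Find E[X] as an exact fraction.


Let X = Σ_S X_S over the C(12, 4) = 495 subsets S of size 4, where X_S = 1 if the K_4 on S is monochromatic.
For a fixed S, the K_4 on S has C(4, 2) = 6 edges. P[all 6 edges red] = (1/2)^6, and likewise for blue, so P[monochromatic] = 2·(1/2)^6 = 2^{1 − 6} = 1/32.
Summing: E[X] = C(12, 4) · 2^{1 − 6} = 495 · 1/32 = 495/32.
Numerically: E[X] ≈ 15.469.

E[X] = C(12,4)·2^(1−C(4,2)) = 495/32 ≈ 15.469.


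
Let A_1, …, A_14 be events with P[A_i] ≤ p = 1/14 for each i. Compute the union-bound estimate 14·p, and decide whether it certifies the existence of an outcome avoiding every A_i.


Union bound: P[∪_{i=1}^{14} A_i] ≤ Σ_i P[A_i] ≤ 14·p = 14·(1/14) = 1.
Numerically: 1 ≈ 1.00000.
Is 1 < 1? NO.
Since the bound 1 is ≥ 1, the union bound is uninformative here; it does NOT by itself certify existence.

14·p = 1 ≈ 1.00000; existence NOT certified by the union bound.


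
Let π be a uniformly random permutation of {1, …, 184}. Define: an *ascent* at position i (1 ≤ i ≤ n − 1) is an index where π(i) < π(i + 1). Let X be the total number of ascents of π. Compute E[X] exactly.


Write X = Σ X_I over i = 1, …, 183, with X_I the indicator of one ascent.
There are 183 indicators.
For each fixed i, the pair (π(i), π(i+1)) is a uniformly random ordered pair of distinct values from {1, …, 184}; by symmetry P[π(i) < π(i+1)] = 1/2.
By linearity: E[X] = 183 · (1/2) = (184 − 1) · (1/2) = 183/2 ≈ 91.500.

E[X] = 183/2 = 91.500.


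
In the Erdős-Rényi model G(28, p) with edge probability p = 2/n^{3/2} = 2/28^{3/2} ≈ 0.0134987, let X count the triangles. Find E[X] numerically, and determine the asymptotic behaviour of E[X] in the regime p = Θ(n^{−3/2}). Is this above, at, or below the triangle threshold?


Number of potential triangles: C(28, 3) = 3276.
Each occurs with probability p³ ≈ (0.0134987)³ ≈ 2.45968134e-06.
By linearity: E[X] = C(28, 3)·p³ ≈ 3276 · 2.45968134e-06 ≈ 0.008058.
Since α = 3/2 > 1, p = c/n^{3/2} = o(1/n) is below the triangle threshold p ~ 1/n. Asymptotically E[X] ~ (c³/6)·n^{3(1−α)} = (2³/6)·n^{-1.5} → 0, so by Markov's inequality G has no triangles w.h.p.

E[X] ≈ 0.008058; in regime p = Θ(1/n^{3/2}) E[X] tends to 0 (below the triangle threshold p ~ 1/n).


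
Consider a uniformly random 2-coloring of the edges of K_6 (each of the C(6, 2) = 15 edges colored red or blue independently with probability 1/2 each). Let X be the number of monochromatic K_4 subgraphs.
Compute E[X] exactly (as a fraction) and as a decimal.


Let X = Σ_S X_S over the C(6, 4) = 15 subsets S of size 4, where X_S = 1 if the K_4 on S is monochromatic.
For a fixed S, the K_4 on S has C(4, 2) = 6 edges. P[all 6 edges red] = (1/2)^6, and likewise for blue, so P[monochromatic] = 2·(1/2)^6 = 2^{1 − 6} = 1/32.
By linearity: E[X] = C(6, 4) · 2^{1 − 6} = 15 · 1/32 = 15/32.
Numerically: E[X] ≈ 0.468750.

E[X] = C(6,4)·2^(1−C(4,2)) = 15/32 ≈ 0.468750.


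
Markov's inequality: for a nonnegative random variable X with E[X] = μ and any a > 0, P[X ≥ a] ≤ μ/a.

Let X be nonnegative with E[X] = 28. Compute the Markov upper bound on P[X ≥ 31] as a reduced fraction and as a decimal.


μ = E[X] = 28, a = 31.
Markov: P[X ≥ 31] ≤ μ/a = (28)/31 = 28/31.
Numerically: ≈ 0.903.
(Since a = 31 > μ = 28.000, the bound 28/31 is < 1 and informative.)

P[X ≥ 31] ≤ 28/31 ≈ 0.903.


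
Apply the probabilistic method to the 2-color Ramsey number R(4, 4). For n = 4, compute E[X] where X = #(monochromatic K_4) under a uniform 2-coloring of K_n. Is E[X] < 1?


E[X] = C(4, 4) · 2^{1 − 6} = 1 · 2^{−5} = 1/32.
As a reduced fraction: E[X] = 1/32 ≈ 0.03125.
Is E[X] < 1? YES.
Since E[X] < 1, there exists a 2-coloring of K_{4} with no monochromatic K_4; hence R(4, 4) > 4.

E[X] = 1/32 ≈ 0.03125; E[X] < 1, so R(4, 4) > 4.


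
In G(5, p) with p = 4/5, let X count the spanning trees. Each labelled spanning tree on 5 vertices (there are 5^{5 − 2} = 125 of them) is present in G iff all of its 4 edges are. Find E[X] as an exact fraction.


K_5 has 5^{5 − 2} = 125 labelled spanning trees.
For each such spanning tree H, let X_H = 1 if all 4 edges of H are present in G. Then P[X_H = 1] = p^{4} = (4/5)^{4} = 256/625.
By linearity of expectation: E[X] = Σ_H E[X_H] = 125 · p^{4} = 125 · 256/625 = 256/5.
Numerically: E[X] ≈ 51.2.

E[X] = 125 · (4/5)^{4} = 256/5 ≈ 51.2.


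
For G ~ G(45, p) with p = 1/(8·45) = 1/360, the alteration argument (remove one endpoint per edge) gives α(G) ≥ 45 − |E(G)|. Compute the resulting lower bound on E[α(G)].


E[|E(G)|] = C(45, 2)·p = 990 · (1/360) = 11/4.
E[α(G)] ≥ n − E[|E(G)|] = 45 − 11/4 = 169/4.
Numerically: ≈ 42.250000.
(This is only a lower bound; the true E[α(G)] may be larger.)

E[α(G)] ≥ 169/4 ≈ 42.250000.


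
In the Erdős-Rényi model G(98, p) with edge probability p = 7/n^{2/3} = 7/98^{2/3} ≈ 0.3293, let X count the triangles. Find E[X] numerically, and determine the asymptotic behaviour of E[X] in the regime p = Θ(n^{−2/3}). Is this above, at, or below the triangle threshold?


Number of potential triangles: C(98, 3) = 152096.
Each occurs with probability p³ ≈ (0.3293)³ ≈ 3.571429e-02.
By linearity: E[X] = C(98, 3)·p³ ≈ 152096 · 3.571429e-02 ≈ 5432.0000.
Since α = 2/3 < 1, p = c/n^{2/3} ≫ 1/n is above the triangle threshold p ~ 1/n. Asymptotically E[X] ~ (c³/6)·n^{3(1−α)} = (7³/6)·n^{1} → ∞; triangles are abundant w.h.p.

E[X] ≈ 5432.0000; in regime p = Θ(1/n^{2/3}) E[X] diverges (above the triangle threshold p ~ 1/n).


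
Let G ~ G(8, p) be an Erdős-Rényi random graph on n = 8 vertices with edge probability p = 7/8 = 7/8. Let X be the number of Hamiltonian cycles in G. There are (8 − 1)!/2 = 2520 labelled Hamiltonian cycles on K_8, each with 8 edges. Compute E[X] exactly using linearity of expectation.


K_8 has (8 − 1)!/2 = 2520 labelled Hamiltonian cycles.
For each such Hamiltonian cycle H, let X_H = 1 if all 8 edges of H are present in G. Then P[X_H = 1] = p^{8} = (7/8)^{8} = 5764801/16777216.
By linearity: E[X] = Σ_H E[X_H] = 2520 · p^{8} = 2520 · 5764801/16777216 = 1815912315/2097152.
Numerically: E[X] ≈ 865.894.

E[X] = 2520 · (7/8)^{8} = 1815912315/2097152 ≈ 865.894.


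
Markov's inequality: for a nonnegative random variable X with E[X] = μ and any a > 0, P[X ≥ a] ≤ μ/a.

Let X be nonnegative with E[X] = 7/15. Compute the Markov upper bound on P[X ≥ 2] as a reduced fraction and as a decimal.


μ = E[X] = 7/15, a = 2.
Markov: P[X ≥ 2] ≤ μ/a = (7/15)/2 = 7/30.
Numerically: ≈ 0.233333.
(Since a = 2 > μ = 0.466667, the bound 7/30 is < 1 and informative.)

P[X ≥ 2] ≤ 7/30 ≈ 0.233333.


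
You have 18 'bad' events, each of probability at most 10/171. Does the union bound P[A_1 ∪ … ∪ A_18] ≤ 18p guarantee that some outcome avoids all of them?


Union bound: P[∪_{i=1}^{18} A_i] ≤ Σ_i P[A_i] ≤ 18·p = 18·(10/171) = 20/19.
Numerically: 20/19 ≈ 1.05263.
Is 20/19 < 1? NO.
Since the bound 20/19 is ≥ 1, the union bound is uninformative here; it does NOT by itself certify existence.

18·p = 20/19 ≈ 1.05263; existence NOT certified by the union bound.


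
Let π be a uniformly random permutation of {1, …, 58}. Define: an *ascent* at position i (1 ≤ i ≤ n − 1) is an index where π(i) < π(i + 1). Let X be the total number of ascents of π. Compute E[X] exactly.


Write X = Σ X_I over i = 1, …, 57, with X_I the indicator of one ascent.
There are 57 indicators.
For each fixed i, the pair (π(i), π(i+1)) is a uniformly random ordered pair of distinct values from {1, …, 58}; by symmetry P[π(i) < π(i+1)] = 1/2.
By linearity: E[X] = 57 · (1/2) = (58 − 1) · (1/2) = 57/2 ≈ 28.50000.

E[X] = 57/2 = 28.50000.


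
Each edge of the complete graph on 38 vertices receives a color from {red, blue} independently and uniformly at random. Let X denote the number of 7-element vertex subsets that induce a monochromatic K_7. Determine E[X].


Let X = Σ_S X_S over the C(38, 7) = 12620256 subsets S of size 7, where X_S = 1 if the K_7 on S is monochromatic.
For a fixed S, the K_7 on S has C(7, 2) = 21 edges. P[all 21 edges red] = (1/2)^21, and likewise for blue, so P[monochromatic] = 2·(1/2)^21 = 2^{1 − 21} = 1/1048576.
By linearity of expectation: E[X] = C(38, 7) · 2^{1 − 21} = 12620256 · 1/1048576 = 394383/32768.
Numerically: E[X] ≈ 12.03561.

E[X] = C(38,7)·2^(1−C(7,2)) = 394383/32768 ≈ 12.03561.


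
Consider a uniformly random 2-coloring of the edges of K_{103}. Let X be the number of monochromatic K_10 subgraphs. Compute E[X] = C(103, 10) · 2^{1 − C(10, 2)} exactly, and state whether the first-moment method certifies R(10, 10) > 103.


E[X] = C(103, 10) · 2^{1 − 45} = 23591276125340 · 2^{−44} = 23591276125340/17592186044416.
As a reduced fraction: E[X] = 5897819031335/4398046511104 ≈ 1.3410088.
Is E[X] < 1? NO.
Since E[X] ≥ 1, the first-moment bound is inconclusive at n = 103; it does NOT by itself certify R(10, 10) > 103.

E[X] = 5897819031335/4398046511104 ≈ 1.3410088; E[X] ≥ 1; first-moment method inconclusive here.


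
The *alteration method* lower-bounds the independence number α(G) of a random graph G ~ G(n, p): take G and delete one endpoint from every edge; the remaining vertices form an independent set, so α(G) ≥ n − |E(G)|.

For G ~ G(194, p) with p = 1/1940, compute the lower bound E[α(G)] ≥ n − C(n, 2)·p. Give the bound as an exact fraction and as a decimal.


E[|E(G)|] = C(194, 2)·p = 18721 · (1/1940) = 193/20.
E[α(G)] ≥ n − E[|E(G)|] = 194 − 193/20 = 3687/20.
Numerically: ≈ 184.350000.
(This is only a lower bound; the true E[α(G)] may be larger.)

E[α(G)] ≥ 3687/20 ≈ 184.350000.


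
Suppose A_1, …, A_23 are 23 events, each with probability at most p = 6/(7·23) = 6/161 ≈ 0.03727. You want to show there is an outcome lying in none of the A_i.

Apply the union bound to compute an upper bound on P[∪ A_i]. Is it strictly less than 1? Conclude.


Union bound: P[∪_{i=1}^{23} A_i] ≤ Σ_i P[A_i] ≤ 23·p = 23·(6/161) = 6/7.
Numerically: 6/7 ≈ 0.85714.
Is 6/7 < 1? YES.
Since P[∪ A_i] ≤ 6/7 < 1, the complement has P[∩ A_i^c] ≥ 1 − 6/7 = 1/7 > 0, so some outcome avoids every A_i.

23·p = 6/7 ≈ 0.85714; existence CERTIFIED by the union bound.


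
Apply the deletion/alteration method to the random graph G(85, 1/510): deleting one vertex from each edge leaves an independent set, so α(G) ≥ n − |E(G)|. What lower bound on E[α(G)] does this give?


E[|E(G)|] = C(85, 2)·p = 3570 · (1/510) = 7.
E[α(G)] ≥ n − E[|E(G)|] = 85 − 7 = 78.
Numerically: ≈ 78.000.
(This is only a lower bound; the true E[α(G)] may be larger.)

E[α(G)] ≥ 78 ≈ 78.000.


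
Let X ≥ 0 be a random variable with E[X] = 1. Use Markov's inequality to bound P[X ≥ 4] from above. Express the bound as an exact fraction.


μ = E[X] = 1, a = 4.
Markov: P[X ≥ 4] ≤ μ/a = (1)/4 = 1/4.
Numerically: ≈ 0.25000.
(Since a = 4 > μ = 1.00000, the bound 1/4 is < 1 and informative.)

P[X ≥ 4] ≤ 1/4 ≈ 0.25000.


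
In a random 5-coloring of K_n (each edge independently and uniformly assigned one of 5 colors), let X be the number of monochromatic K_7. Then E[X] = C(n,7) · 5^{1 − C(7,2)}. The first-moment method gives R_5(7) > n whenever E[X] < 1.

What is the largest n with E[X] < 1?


We need C(n, 7) · 5^{1 − 21} < 1, i.e. C(n, 7) < 5^{21 − 1} = 95367431640625.
Check values of n near the boundary:
  n = 333: C(333, 7) = 84549532139028; 84549532139028 < 95367431640625? YES
  n = 334: C(334, 7) = 86359460961576; 86359460961576 < 95367431640625? YES
  n = 335: C(335, 7) = 88202498238195; 88202498238195 < 95367431640625? YES
  n = 336: C(336, 7) = 90079147136880; 90079147136880 < 95367431640625? YES
  n = 337: C(337, 7) = 91989916924632; 91989916924632 < 95367431640625? YES
  n = 338: C(338, 7) = 93935323022736; 93935323022736 < 95367431640625? YES
  n = 339: C(339, 7) = 95915887062372; 95915887062372 < 95367431640625? NO
  n = 340: C(340, 7) = 97932136940560; 97932136940560 < 95367431640625? NO
  n = 341: C(341, 7) = 99984606876440; 99984606876440 < 95367431640625? NO
The largest n with C(n, 7) < 95367431640625 is n = 338 (where E[X] = 93935323022736/95367431640625 ≈ 0.98498). Hence R_5(7) > 338, i.e. R_5(7) ≥ 339.

Largest n = 338; hence R_5(7) > 338.


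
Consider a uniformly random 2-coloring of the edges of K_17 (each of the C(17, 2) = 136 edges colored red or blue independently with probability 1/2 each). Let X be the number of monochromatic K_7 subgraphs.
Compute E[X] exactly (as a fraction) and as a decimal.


Let X = Σ_S X_S over the C(17, 7) = 19448 subsets S of size 7, where X_S = 1 if the K_7 on S is monochromatic.
For a fixed S, the K_7 on S has C(7, 2) = 21 edges. P[all 21 edges red] = (1/2)^21, and likewise for blue, so P[monochromatic] = 2·(1/2)^21 = 2^{1 − 21} = 1/1048576.
Summing: E[X] = C(17, 7) · 2^{1 − 21} = 19448 · 1/1048576 = 2431/131072.
Numerically: E[X] ≈ 0.0185.

E[X] = C(17,7)·2^(1−C(7,2)) = 2431/131072 ≈ 0.0185.


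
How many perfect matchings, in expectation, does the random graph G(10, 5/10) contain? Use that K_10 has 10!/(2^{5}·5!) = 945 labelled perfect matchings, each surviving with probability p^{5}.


K_10 has 10!/(2^{5}·5!) = 945 labelled perfect matchings.
For each such perfect matching H, let X_H = 1 if all 5 edges of H are present in G. Then P[X_H = 1] = p^{5} = (1/2)^{5} = 1/32.
By linearity of expectation: E[X] = Σ_H E[X_H] = 945 · p^{5} = 945 · 1/32 = 945/32.
Numerically: E[X] ≈ 29.531.

E[X] = 945 · (1/2)^{5} = 945/32 ≈ 29.531.


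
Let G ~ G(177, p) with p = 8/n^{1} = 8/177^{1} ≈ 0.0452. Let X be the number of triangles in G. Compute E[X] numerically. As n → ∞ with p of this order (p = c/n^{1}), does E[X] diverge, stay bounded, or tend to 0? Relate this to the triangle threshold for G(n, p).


Number of potential triangles: C(177, 3) = 908600.
Each occurs with probability p³ ≈ (0.0452)³ ≈ 9.233156e-05.
By linearity: E[X] = C(177, 3)·p³ ≈ 908600 · 9.233156e-05 ≈ 83.8925.
Here α = 1, so p = 8/n is exactly at the triangle threshold p ~ 1/n. Asymptotically E[X] → c³/6 = 8³/6 = 256/3 ≈ 85.3333, a bounded constant. In this regime the triangle count is asymptotically Poisson(c³/6).

E[X] ≈ 83.8925; in regime p = Θ(1/n^{1}) E[X] stays bounded (at the triangle threshold p ~ 1/n).


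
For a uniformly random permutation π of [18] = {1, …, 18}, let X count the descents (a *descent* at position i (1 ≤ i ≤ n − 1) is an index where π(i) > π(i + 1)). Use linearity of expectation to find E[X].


Write X = Σ X_I over i = 1, …, 17, with X_I the indicator of one descent.
There are 17 indicators.
For each fixed i, the pair (π(i), π(i+1)) is a uniformly random ordered pair of distinct values from {1, …, 18}; by symmetry P[π(i) > π(i+1)] = 1/2.
By linearity: E[X] = 17 · (1/2) = (18 − 1) · (1/2) = 17/2 ≈ 8.500000.

E[X] = 17/2 = 8.500000.


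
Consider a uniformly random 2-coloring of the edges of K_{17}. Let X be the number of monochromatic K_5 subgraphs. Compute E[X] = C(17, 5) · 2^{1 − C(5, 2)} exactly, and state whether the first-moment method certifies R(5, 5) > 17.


E[X] = C(17, 5) · 2^{1 − 10} = 6188 · 2^{−9} = 6188/512.
As a reduced fraction: E[X] = 1547/128 ≈ 12.08594.
Is E[X] < 1? NO.
Since E[X] ≥ 1, the first-moment bound is inconclusive at n = 17; it does NOT by itself certify R(5, 5) > 17.

E[X] = 1547/128 ≈ 12.08594; E[X] ≥ 1; first-moment method inconclusive here.


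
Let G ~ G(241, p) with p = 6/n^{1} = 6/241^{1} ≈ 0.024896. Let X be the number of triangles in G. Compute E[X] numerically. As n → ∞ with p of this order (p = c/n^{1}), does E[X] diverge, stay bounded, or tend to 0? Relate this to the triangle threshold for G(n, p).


Number of potential triangles: C(241, 3) = 2303960.
Each occurs with probability p³ ≈ (0.024896)³ ≈ 1.5431304e-05.
By linearity: E[X] = C(241, 3)·p³ ≈ 2303960 · 1.5431304e-05 ≈ 35.55311.
Here α = 1, so p = 6/n is exactly at the triangle threshold p ~ 1/n. Asymptotically E[X] → c³/6 = 6³/6 = 36 ≈ 36.00000, a bounded constant. In this regime the triangle count is asymptotically Poisson(c³/6).

E[X] ≈ 35.55311; in regime p = Θ(1/n^{1}) E[X] stays bounded (at the triangle threshold p ~ 1/n).


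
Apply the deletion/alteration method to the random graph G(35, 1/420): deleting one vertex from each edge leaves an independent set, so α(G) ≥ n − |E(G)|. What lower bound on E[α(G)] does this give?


E[|E(G)|] = C(35, 2)·p = 595 · (1/420) = 17/12.
E[α(G)] ≥ n − E[|E(G)|] = 35 − 17/12 = 403/12.
Numerically: ≈ 33.583333.
(This is only a lower bound; the true E[α(G)] may be larger.)

E[α(G)] ≥ 403/12 ≈ 33.583333.


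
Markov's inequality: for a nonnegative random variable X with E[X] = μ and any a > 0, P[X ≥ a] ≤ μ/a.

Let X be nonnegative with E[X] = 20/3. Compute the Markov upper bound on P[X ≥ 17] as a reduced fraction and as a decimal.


μ = E[X] = 20/3, a = 17.
Markov: P[X ≥ 17] ≤ μ/a = (20/3)/17 = 20/51.
Numerically: ≈ 0.3922.
(Since a = 17 > μ = 6.6667, the bound 20/51 is < 1 and informative.)

P[X ≥ 17] ≤ 20/51 ≈ 0.3922.


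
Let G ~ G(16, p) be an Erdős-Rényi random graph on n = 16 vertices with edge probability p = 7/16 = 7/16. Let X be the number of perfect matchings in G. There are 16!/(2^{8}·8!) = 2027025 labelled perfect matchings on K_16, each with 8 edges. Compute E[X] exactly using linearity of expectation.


K_16 has 16!/(2^{8}·8!) = 2027025 labelled perfect matchings.
For each such perfect matching H, let X_H = 1 if all 8 edges of H are present in G. Then P[X_H = 1] = p^{8} = (7/16)^{8} = 5764801/4294967296.
By linearity: E[X] = Σ_H E[X_H] = 2027025 · p^{8} = 2027025 · 5764801/4294967296 = 11685395747025/4294967296.
Numerically: E[X] ≈ 2.72e+03.

E[X] = 2027025 · (7/16)^{8} = 11685395747025/4294967296 ≈ 2.72e+03.


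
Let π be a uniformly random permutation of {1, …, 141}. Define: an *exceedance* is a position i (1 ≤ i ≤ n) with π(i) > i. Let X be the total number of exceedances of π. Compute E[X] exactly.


Write X = Σ_{i=1}^{141} X_i, where X_i = 1_{π(i) > i}.
For each fixed i, π(i) is uniform over {1, …, 141} (marginal of a uniform permutation), so P[π(i) > i] = (n − i)/n. Summing: Σ_{i=1}^{141} (n − i)/n = (0 + 1 + … + 140)/141 = 141(141 − 1)/(2·141) = (141 − 1)/2.
Hence E[X] = Σ_{i=1}^{141} (141 − i)/141 = 70 ≈ 70.00000.

E[X] = 70 = 70.00000.


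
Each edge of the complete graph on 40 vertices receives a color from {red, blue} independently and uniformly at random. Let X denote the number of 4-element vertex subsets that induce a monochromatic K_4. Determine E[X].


Let X = Σ_S X_S over the C(40, 4) = 91390 subsets S of size 4, where X_S = 1 if the K_4 on S is monochromatic.
For a fixed S, the K_4 on S has C(4, 2) = 6 edges. P[all 6 edges red] = (1/2)^6, and likewise for blue, so P[monochromatic] = 2·(1/2)^6 = 2^{1 − 6} = 1/32.
By linearity: E[X] = C(40, 4) · 2^{1 − 6} = 91390 · 1/32 = 45695/16.
Numerically: E[X] ≈ 2855.93750.

E[X] = C(40,4)·2^(1−C(4,2)) = 45695/16 ≈ 2855.93750.
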